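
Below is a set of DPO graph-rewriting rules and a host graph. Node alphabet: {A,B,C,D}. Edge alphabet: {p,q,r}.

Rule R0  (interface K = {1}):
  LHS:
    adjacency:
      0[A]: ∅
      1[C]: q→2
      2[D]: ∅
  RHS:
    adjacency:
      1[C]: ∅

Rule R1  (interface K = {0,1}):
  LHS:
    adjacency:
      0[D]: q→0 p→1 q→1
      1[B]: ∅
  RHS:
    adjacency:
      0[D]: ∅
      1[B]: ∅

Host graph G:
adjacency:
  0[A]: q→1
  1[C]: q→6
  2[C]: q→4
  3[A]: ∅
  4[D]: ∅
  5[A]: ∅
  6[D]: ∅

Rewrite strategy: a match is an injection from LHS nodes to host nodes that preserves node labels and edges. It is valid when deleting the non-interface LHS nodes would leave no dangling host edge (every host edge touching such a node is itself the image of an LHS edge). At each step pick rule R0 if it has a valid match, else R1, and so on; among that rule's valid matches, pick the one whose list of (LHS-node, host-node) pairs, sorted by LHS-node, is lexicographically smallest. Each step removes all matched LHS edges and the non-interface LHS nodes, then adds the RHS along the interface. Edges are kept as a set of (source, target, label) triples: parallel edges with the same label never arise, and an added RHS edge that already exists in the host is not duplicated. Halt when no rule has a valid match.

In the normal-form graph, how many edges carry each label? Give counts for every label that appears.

initial: |V|=7 |E|=3  E = 0-q->1 1-q->6 2-q->4
step 1: apply R0 at {0↦3, 1↦1, 2↦6}  → |V|=5 |E|=2  E = 0-q->1 2-q->4
step 2: apply R0 at {0↦5, 1↦2, 2↦4}  → |V|=3 |E|=1  E = 0-q->1
normal form: no rule applies after step 2
NF edges: [(0, 1, 'q')]

Answer: q:1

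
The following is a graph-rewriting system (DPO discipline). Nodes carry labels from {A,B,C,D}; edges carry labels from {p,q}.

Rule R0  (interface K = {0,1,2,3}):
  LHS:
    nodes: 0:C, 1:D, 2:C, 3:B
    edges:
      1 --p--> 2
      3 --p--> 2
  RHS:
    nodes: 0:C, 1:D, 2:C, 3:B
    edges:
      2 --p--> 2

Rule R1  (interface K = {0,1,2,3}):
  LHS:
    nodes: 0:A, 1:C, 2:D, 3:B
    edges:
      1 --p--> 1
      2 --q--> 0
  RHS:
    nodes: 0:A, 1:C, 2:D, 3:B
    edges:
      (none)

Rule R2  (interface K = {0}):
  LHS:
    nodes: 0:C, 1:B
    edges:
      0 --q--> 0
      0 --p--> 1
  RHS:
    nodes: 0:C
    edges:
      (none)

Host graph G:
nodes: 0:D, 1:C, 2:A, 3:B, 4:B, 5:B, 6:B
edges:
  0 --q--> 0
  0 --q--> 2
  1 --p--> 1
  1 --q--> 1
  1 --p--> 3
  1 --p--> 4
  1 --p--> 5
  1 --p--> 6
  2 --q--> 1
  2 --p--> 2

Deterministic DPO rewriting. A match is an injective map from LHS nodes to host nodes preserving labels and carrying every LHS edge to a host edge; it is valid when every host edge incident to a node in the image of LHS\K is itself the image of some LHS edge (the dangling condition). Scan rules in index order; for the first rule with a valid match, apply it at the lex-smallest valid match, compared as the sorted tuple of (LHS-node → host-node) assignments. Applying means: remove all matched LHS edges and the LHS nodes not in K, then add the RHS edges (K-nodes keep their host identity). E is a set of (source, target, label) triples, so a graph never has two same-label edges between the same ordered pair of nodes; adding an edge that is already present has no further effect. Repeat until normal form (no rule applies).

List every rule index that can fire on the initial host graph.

R0: no valid match — LHS pattern not found
R1: 4 valid matches — {0↦2, 1↦1, 2↦0, 3↦3}, {0↦2, 1↦1, 2↦0, 3↦4}, {0↦2, 1↦1, 2↦0, 3↦5} (+1 more)
R2: 4 valid matches — {0↦1, 1↦3}, {0↦1, 1↦4}, {0↦1, 1↦5} (+1 more)

Answer: [R1,R2]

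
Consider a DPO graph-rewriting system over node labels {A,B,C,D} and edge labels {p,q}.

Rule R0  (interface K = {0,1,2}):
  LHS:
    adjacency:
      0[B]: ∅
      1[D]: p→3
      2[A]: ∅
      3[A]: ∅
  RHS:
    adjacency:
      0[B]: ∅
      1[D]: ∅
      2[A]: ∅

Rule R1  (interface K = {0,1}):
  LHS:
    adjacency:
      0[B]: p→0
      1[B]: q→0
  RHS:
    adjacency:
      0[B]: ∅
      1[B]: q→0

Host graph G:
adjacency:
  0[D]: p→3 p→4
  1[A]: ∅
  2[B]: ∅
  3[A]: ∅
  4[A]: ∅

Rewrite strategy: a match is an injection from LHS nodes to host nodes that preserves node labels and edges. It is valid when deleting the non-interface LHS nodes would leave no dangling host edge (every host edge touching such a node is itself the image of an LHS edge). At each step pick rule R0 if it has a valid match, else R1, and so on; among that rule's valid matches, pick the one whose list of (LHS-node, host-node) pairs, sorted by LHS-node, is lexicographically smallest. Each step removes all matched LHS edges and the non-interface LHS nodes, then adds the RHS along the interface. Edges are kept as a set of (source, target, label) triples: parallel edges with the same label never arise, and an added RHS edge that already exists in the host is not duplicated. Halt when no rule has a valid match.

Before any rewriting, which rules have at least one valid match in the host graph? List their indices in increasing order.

Answer: [R0]

Rewrite trace:
R0: 4 valid matches — {0↦2, 1↦0, 2↦1, 3↦3}, {0↦2, 1↦0, 2↦1, 3↦4}, {0↦2, 1↦0, 2↦3, 3↦4} (+1 more)
R1: no valid match — LHS pattern not found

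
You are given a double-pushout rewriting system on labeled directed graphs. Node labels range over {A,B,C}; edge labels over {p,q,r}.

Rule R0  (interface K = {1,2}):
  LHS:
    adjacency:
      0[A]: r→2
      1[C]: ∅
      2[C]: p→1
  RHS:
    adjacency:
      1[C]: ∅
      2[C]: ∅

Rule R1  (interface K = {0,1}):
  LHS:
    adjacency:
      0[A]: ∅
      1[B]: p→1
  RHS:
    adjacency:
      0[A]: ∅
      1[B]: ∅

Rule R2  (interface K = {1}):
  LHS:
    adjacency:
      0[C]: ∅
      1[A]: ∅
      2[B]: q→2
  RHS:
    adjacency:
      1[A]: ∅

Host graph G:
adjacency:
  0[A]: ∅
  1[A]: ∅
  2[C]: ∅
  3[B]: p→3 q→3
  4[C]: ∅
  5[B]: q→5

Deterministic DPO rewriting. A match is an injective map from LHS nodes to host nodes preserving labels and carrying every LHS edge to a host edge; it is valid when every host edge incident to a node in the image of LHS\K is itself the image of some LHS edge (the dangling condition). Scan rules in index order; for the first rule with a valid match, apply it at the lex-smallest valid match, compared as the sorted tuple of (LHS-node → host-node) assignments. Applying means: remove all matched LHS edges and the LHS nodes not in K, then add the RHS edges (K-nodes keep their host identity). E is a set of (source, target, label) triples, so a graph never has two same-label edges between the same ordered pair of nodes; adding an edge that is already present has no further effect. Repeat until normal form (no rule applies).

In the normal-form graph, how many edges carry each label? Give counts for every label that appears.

Answer: (no edges)

Steps:
start.  V:6 E:3  edges: 3-p->3 3-q->3 5-q->5
1. fire R1 via {0↦0, 1↦3}  →  V:6 E:2  edges: 3-q->3 5-q->5
2. fire R2 via {0↦2, 1↦0, 2↦3}  →  V:4 E:1  edges: 5-q->5
3. fire R2 via {0↦4, 1↦0, 2↦5}  →  V:2 E:0  edges: ∅
normal form: no rule applies after step 3
NF edges: []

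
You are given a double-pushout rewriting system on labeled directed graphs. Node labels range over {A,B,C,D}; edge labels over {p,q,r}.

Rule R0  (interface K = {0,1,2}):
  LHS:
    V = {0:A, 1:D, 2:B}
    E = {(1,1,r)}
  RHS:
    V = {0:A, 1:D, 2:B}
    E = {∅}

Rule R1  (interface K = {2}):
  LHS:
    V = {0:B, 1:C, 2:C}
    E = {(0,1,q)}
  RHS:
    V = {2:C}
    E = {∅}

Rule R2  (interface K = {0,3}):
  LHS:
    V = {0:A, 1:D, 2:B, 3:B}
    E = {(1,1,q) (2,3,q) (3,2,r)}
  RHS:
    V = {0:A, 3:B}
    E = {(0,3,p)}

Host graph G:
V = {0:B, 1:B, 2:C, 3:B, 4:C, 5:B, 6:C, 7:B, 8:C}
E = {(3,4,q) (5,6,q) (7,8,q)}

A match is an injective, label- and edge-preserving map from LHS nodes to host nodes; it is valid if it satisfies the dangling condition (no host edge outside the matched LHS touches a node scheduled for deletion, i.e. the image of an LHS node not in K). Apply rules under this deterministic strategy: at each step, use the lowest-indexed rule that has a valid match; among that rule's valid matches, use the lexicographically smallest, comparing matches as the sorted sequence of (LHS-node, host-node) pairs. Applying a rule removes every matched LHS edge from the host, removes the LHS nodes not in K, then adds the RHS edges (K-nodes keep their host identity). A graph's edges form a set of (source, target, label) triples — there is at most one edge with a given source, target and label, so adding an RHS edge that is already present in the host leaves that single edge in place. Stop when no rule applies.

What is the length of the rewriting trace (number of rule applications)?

[0] host  ⇒  9 nodes, 3 edges  {3-q->4 5-q->6 7-q->8}
[1] R1 @ {0↦3, 1↦4, 2↦2}  ⇒  7 nodes, 2 edges  {5-q->6 7-q->8}
[2] R1 @ {0↦5, 1↦6, 2↦2}  ⇒  5 nodes, 1 edges  {7-q->8}
[3] R1 @ {0↦7, 1↦8, 2↦2}  ⇒  3 nodes, 0 edges  {∅}
halt: no rule applies after step 3

Answer: 3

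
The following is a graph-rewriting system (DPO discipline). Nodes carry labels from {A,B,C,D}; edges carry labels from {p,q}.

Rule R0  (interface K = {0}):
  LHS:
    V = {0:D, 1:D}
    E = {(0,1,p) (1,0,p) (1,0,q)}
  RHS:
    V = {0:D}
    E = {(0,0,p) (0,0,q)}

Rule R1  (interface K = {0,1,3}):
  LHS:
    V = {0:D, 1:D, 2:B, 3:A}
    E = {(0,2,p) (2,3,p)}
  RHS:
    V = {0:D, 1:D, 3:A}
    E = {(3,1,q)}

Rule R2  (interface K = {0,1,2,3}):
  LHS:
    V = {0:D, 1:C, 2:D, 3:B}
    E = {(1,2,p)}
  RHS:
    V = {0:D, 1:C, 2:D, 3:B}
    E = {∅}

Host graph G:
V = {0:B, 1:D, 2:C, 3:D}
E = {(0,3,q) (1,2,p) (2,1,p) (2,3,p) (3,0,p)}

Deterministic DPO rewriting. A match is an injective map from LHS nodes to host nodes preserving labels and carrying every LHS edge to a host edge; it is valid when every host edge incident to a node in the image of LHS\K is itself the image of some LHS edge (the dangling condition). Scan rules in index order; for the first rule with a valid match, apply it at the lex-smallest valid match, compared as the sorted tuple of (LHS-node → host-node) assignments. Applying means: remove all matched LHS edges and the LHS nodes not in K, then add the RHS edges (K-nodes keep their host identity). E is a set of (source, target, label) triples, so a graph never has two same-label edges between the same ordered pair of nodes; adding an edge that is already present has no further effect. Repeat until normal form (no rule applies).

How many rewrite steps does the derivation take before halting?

Answer: 2

Derivation:
[0] host  ⇒  4 nodes, 5 edges  {0-q->3 1-p->2 2-p->1 2-p->3 3-p->0}
[1] R2 @ {0↦1, 1↦2, 2↦3, 3↦0}  ⇒  4 nodes, 4 edges  {0-q->3 1-p->2 2-p->1 3-p->0}
[2] R2 @ {0↦3, 1↦2, 2↦1, 3↦0}  ⇒  4 nodes, 3 edges  {0-q->3 1-p->2 3-p->0}
normal form: no rule applies after step 2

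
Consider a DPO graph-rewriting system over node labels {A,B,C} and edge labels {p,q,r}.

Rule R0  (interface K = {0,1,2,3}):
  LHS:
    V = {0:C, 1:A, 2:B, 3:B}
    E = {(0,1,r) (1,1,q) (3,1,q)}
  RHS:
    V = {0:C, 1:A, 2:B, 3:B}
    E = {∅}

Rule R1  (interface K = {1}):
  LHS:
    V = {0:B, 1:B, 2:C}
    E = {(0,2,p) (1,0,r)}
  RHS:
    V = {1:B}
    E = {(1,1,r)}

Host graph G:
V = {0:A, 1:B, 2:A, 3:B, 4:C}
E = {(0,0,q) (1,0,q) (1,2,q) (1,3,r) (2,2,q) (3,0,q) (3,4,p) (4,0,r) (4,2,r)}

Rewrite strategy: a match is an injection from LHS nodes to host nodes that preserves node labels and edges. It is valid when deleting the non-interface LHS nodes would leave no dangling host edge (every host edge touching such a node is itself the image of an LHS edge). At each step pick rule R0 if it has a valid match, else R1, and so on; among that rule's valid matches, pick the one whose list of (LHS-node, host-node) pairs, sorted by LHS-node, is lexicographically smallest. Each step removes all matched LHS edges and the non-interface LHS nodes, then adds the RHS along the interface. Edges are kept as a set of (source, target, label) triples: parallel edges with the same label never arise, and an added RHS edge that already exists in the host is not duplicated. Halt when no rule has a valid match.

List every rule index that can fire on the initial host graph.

R0: 3 valid matches — {0↦4, 1↦0, 2↦1, 3↦3}, {0↦4, 1↦0, 2↦3, 3↦1}, {0↦4, 1↦2, 2↦3, 3↦1}
R1: no valid match — 1 raw match, all fail dangling condition

Answer: [R0]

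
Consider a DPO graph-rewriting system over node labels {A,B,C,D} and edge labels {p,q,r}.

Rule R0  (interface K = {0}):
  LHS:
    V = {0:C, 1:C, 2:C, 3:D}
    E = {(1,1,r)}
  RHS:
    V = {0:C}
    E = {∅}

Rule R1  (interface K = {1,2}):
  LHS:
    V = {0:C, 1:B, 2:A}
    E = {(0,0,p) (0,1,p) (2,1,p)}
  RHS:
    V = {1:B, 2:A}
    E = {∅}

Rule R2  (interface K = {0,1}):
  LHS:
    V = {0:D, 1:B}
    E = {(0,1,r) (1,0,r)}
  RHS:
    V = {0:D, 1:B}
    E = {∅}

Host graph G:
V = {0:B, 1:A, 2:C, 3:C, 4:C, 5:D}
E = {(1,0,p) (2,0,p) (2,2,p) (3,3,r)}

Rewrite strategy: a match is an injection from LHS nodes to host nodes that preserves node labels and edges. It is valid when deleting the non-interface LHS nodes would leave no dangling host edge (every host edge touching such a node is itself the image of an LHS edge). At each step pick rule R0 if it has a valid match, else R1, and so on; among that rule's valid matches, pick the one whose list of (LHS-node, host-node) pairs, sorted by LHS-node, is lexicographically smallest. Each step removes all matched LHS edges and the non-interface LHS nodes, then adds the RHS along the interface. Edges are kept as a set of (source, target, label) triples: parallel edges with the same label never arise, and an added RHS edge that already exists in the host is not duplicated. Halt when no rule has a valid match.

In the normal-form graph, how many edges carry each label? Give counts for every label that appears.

Answer: (no edges)

Rewrite trace:
start.  V:6 E:4  edges: 1-p->0 2-p->0 2-p->2 3-r->3
1. fire R0 via {0↦2, 1↦3, 2↦4, 3↦5}  →  V:3 E:3  edges: 1-p->0 2-p->0 2-p->2
2. fire R1 via {0↦2, 1↦0, 2↦1}  →  V:2 E:0  edges: ∅
halt: no rule applies after step 2
NF edges: []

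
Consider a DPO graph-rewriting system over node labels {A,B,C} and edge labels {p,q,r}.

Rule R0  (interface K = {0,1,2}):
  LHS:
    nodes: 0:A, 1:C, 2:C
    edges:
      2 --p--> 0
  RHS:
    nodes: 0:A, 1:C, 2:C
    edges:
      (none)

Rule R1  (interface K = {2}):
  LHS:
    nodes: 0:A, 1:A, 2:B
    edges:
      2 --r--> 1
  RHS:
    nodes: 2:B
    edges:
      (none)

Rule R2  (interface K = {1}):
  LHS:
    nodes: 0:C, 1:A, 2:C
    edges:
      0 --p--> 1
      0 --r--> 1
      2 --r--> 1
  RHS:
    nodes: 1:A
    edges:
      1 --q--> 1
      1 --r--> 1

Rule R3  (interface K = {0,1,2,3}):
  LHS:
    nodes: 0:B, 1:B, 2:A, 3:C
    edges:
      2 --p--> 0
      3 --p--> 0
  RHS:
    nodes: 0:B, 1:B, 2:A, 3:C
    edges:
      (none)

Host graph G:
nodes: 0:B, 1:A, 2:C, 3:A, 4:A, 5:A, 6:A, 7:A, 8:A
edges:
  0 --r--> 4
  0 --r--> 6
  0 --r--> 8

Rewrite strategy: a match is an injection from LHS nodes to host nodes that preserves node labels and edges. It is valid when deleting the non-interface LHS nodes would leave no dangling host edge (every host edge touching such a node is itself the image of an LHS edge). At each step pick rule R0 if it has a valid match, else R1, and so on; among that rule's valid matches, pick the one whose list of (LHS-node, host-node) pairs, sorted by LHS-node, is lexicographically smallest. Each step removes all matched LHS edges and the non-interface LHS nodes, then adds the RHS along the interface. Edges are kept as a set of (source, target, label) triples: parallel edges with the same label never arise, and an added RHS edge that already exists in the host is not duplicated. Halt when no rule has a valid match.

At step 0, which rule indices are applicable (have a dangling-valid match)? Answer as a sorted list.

R0: no valid match — LHS pattern not found
R1: 12 valid matches — {0↦1, 1↦4, 2↦0}, {0↦1, 1↦6, 2↦0}, {0↦1, 1↦8, 2↦0} (+9 more)
R2: no valid match — LHS pattern not found
R3: no valid match — LHS pattern not found

Answer: [R1]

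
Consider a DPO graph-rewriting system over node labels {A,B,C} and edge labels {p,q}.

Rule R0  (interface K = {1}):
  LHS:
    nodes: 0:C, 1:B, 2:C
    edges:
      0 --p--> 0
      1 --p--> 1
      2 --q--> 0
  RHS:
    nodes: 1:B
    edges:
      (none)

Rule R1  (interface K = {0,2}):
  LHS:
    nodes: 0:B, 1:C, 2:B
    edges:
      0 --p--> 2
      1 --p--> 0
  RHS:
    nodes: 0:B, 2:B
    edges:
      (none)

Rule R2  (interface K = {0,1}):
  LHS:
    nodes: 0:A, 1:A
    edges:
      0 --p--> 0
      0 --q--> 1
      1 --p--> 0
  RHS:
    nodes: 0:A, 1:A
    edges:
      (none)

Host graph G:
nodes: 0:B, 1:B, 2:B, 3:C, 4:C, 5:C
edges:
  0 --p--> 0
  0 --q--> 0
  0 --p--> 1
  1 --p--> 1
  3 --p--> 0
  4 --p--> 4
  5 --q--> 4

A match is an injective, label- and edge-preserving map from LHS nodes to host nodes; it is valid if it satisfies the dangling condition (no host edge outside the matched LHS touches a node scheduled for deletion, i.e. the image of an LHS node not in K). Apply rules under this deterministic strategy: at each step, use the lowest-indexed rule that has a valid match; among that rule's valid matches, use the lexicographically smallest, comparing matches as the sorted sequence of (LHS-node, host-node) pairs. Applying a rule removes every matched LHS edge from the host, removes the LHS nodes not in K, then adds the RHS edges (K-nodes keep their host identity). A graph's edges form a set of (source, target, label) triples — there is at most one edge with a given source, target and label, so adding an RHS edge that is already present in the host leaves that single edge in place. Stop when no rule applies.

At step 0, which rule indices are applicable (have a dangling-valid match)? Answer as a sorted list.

R0: 2 valid matches — {0↦4, 1↦0, 2↦5}, {0↦4, 1↦1, 2↦5}
R1: 1 valid match — {0↦0, 1↦3, 2↦1}
R2: no valid match — LHS pattern not found

Answer: [R0,R1]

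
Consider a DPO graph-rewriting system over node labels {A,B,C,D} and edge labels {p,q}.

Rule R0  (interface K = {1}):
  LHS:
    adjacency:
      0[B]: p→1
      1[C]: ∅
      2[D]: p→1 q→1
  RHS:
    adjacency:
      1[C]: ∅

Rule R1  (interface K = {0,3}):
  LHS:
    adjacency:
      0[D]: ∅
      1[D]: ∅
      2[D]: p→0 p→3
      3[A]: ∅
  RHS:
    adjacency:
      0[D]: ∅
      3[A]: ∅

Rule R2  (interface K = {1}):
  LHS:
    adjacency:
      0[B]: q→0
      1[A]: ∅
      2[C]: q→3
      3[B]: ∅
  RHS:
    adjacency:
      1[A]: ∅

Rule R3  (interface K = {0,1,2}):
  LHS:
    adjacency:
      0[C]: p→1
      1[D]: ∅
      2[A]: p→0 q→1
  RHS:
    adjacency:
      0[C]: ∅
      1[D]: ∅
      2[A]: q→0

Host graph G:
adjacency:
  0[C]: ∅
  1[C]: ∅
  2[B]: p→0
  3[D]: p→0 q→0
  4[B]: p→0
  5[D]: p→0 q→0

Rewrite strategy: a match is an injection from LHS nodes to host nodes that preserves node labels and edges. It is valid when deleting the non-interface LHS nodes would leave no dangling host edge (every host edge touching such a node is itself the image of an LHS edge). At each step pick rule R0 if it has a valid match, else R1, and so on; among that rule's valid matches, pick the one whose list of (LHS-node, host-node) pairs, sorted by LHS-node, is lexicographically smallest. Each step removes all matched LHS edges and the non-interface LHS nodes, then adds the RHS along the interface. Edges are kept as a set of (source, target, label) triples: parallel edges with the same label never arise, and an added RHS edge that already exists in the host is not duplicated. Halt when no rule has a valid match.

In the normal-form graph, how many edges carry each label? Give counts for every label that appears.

initial: |V|=6 |E|=6  E = 2-p->0 3-p->0 3-q->0 4-p->0 5-p->0 5-q->0
step 1: apply R0 at {0↦2, 1↦0, 2↦3}  → |V|=4 |E|=3  E = 4-p->0 5-p->0 5-q->0
step 2: apply R0 at {0↦4, 1↦0, 2↦5}  → |V|=2 |E|=0  E = ∅
normal form: no rule applies after step 2
NF edges: []

Answer: (no edges)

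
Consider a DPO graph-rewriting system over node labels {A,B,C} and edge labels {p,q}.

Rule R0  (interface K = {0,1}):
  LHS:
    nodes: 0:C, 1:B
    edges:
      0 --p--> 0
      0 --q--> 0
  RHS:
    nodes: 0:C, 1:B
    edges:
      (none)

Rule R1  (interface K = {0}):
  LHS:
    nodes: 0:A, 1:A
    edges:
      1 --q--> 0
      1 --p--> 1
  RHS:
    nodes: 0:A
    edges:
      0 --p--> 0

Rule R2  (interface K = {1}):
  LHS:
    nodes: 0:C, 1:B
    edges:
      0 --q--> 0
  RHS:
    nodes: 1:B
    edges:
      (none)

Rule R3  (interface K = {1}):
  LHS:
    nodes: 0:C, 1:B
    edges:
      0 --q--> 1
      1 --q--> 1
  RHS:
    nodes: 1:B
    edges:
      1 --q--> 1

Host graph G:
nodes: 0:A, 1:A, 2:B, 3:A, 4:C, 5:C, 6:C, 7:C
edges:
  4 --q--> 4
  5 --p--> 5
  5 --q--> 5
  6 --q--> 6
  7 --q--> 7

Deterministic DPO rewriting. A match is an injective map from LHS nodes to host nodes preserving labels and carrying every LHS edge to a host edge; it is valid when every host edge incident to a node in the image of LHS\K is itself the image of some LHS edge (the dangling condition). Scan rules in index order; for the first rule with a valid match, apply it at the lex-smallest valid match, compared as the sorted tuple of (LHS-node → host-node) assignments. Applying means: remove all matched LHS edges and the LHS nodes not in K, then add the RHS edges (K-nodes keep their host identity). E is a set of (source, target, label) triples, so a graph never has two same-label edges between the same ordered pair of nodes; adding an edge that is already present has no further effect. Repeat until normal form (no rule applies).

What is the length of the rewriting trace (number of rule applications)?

Answer: 4

Derivation:
[0] host  ⇒  8 nodes, 5 edges  {4-q->4 5-p->5 5-q->5 6-q->6 7-q->7}
[1] R0 @ {0↦5, 1↦2}  ⇒  8 nodes, 3 edges  {4-q->4 6-q->6 7-q->7}
[2] R2 @ {0↦4, 1↦2}  ⇒  7 nodes, 2 edges  {6-q->6 7-q->7}
[3] R2 @ {0↦6, 1↦2}  ⇒  6 nodes, 1 edges  {7-q->7}
[4] R2 @ {0↦7, 1↦2}  ⇒  5 nodes, 0 edges  {∅}
normal form: no rule applies after step 4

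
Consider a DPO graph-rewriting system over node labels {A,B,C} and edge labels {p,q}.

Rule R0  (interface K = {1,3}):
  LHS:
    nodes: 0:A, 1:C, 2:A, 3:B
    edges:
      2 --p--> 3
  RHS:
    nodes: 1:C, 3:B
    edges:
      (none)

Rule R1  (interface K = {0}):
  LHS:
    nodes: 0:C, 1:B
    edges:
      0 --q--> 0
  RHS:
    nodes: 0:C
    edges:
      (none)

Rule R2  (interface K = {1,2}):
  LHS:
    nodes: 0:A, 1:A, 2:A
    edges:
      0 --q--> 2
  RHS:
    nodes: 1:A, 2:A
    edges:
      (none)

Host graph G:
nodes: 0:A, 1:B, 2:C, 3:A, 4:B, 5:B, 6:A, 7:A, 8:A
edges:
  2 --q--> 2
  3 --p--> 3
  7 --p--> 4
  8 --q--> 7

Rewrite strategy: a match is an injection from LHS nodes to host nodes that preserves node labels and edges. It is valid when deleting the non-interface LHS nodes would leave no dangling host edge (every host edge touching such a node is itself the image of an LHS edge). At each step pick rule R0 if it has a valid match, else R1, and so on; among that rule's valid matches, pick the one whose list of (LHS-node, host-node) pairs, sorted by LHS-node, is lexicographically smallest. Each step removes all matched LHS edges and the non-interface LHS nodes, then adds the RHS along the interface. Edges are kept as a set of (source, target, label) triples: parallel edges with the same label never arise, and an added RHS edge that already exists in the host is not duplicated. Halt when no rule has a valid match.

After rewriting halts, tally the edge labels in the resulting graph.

start.  V:9 E:4  edges: 2-q->2 3-p->3 7-p->4 8-q->7
1. fire R1 via {0↦2, 1↦1}  →  V:8 E:3  edges: 3-p->3 7-p->4 8-q->7
2. fire R2 via {0↦8, 1↦0, 2↦7}  →  V:7 E:2  edges: 3-p->3 7-p->4
3. fire R0 via {0↦0, 1↦2, 2↦7, 3↦4}  →  V:5 E:1  edges: 3-p->3
final graph: no rule applies after step 3
NF edges: [(3, 3, 'p')]

Answer: p:1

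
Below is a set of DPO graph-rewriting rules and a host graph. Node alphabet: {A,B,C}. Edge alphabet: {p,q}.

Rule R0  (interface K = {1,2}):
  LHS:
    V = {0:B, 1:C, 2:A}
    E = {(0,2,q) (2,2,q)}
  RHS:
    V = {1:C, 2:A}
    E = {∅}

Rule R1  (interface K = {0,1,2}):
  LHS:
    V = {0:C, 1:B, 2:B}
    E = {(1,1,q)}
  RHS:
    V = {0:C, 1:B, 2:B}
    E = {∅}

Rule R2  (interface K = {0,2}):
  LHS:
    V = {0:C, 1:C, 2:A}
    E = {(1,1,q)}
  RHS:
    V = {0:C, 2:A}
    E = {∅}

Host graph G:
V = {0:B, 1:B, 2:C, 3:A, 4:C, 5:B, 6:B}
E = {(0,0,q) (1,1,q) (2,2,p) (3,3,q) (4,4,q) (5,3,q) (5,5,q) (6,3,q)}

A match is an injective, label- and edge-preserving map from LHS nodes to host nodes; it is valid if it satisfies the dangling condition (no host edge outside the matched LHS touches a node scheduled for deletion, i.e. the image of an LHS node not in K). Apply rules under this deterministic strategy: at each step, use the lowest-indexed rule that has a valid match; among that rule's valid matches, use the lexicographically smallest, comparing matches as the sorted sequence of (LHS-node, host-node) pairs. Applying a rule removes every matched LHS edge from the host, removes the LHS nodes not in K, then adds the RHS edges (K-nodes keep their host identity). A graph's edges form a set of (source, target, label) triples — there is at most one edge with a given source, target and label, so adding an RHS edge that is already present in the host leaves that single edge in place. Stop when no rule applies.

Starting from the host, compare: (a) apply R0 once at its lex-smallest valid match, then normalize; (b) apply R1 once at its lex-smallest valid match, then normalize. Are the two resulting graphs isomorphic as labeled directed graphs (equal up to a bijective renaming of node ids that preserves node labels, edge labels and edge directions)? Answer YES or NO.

Answer: YES

Rewrite trace:
branch R0-first: apply at {0↦6, 1↦2, 2↦3} → |E|=6, then 4 more step(s) → NF |V|=5 |E|=2 V={0:B, 1:B, 2:C, 3:A, 5:B} E=2-p->2 5-q->3
branch R1-first: apply at {0↦2, 1↦0, 2↦1} → |E|=7, then 4 more step(s) → NF |V|=5 |E|=2 V={0:B, 1:B, 2:C, 3:A, 5:B} E=2-p->2 5-q->3
graphs isomorphic (equal up to label-preserving node renaming)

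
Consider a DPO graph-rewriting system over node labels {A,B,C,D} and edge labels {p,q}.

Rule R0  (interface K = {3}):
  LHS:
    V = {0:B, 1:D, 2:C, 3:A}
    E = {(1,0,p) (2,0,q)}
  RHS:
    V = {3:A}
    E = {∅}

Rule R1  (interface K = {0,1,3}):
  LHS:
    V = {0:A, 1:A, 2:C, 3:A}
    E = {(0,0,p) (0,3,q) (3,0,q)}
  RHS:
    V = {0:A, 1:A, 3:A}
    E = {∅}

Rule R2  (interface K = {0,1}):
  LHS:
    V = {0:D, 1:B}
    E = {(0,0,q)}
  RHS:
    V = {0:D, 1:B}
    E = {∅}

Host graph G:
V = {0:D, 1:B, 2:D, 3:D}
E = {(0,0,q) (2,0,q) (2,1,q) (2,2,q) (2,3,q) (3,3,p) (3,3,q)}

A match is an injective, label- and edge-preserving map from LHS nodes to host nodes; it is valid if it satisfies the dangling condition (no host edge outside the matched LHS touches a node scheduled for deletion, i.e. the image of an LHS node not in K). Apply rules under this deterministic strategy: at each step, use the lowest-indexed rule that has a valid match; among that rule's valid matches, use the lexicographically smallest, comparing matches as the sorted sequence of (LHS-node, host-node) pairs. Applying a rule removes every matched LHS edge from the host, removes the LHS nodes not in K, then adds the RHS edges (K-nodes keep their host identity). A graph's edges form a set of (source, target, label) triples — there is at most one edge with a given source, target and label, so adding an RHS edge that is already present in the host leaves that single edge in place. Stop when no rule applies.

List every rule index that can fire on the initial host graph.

Answer: [R2]

Derivation:
R0: no valid match — LHS pattern not found
R1: no valid match — LHS pattern not found
R2: 3 valid matches — {0↦0, 1↦1}, {0↦2, 1↦1}, {0↦3, 1↦1}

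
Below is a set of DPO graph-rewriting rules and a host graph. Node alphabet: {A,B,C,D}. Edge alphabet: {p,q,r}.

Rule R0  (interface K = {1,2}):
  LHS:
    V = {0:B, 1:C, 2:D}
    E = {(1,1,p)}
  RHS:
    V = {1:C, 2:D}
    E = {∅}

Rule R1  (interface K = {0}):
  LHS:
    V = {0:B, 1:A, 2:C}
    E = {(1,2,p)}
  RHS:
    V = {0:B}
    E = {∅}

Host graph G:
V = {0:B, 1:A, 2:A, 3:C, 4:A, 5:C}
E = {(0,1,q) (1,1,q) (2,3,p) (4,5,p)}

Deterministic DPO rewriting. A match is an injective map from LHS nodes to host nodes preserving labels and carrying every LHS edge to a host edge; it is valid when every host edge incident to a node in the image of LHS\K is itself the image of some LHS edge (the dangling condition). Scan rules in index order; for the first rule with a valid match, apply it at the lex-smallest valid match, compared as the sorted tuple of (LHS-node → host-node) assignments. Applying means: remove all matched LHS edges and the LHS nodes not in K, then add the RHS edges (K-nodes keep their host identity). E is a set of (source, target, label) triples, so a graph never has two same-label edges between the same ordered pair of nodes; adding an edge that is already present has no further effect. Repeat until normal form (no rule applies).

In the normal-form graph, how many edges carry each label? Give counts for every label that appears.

Answer: q:2

Rewrite trace:
start.  V:6 E:4  edges: 0-q->1 1-q->1 2-p->3 4-p->5
1. fire R1 via {0↦0, 1↦2, 2↦3}  →  V:4 E:3  edges: 0-q->1 1-q->1 4-p->5
2. fire R1 via {0↦0, 1↦4, 2↦5}  →  V:2 E:2  edges: 0-q->1 1-q->1
normal form: no rule applies after step 2
NF edges: [(0, 1, 'q'), (1, 1, 'q')]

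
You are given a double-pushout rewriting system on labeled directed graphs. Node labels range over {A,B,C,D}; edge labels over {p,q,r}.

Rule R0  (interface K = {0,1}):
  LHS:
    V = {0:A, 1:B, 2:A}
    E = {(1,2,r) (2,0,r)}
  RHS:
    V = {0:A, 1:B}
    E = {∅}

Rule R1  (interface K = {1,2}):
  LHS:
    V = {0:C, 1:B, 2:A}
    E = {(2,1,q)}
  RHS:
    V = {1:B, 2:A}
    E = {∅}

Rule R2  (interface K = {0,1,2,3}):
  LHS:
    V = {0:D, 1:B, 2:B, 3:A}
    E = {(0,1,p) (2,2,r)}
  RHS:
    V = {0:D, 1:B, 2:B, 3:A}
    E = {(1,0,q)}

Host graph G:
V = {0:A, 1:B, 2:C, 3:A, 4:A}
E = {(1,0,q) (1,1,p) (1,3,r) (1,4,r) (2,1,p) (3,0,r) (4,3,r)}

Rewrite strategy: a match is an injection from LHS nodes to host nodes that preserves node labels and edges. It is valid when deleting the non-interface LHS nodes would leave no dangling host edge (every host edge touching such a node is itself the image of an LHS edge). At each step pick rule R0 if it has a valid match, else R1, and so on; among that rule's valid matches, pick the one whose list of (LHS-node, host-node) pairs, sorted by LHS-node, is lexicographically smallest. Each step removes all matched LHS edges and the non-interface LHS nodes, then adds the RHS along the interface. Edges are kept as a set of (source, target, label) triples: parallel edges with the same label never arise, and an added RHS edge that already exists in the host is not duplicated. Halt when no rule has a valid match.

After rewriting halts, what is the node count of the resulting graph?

Answer: 3

Rewrite trace:
[0] host  ⇒  5 nodes, 7 edges  {1-q->0 1-p->1 1-r->3 1-r->4 2-p->1 3-r->0 4-r->3}
[1] R0 @ {0↦3, 1↦1, 2↦4}  ⇒  4 nodes, 5 edges  {1-q->0 1-p->1 1-r->3 2-p->1 3-r->0}
[2] R0 @ {0↦0, 1↦1, 2↦3}  ⇒  3 nodes, 3 edges  {1-q->0 1-p->1 2-p->1}
final graph: no rule applies after step 2
NF nodes: {0:A, 1:B, 2:C}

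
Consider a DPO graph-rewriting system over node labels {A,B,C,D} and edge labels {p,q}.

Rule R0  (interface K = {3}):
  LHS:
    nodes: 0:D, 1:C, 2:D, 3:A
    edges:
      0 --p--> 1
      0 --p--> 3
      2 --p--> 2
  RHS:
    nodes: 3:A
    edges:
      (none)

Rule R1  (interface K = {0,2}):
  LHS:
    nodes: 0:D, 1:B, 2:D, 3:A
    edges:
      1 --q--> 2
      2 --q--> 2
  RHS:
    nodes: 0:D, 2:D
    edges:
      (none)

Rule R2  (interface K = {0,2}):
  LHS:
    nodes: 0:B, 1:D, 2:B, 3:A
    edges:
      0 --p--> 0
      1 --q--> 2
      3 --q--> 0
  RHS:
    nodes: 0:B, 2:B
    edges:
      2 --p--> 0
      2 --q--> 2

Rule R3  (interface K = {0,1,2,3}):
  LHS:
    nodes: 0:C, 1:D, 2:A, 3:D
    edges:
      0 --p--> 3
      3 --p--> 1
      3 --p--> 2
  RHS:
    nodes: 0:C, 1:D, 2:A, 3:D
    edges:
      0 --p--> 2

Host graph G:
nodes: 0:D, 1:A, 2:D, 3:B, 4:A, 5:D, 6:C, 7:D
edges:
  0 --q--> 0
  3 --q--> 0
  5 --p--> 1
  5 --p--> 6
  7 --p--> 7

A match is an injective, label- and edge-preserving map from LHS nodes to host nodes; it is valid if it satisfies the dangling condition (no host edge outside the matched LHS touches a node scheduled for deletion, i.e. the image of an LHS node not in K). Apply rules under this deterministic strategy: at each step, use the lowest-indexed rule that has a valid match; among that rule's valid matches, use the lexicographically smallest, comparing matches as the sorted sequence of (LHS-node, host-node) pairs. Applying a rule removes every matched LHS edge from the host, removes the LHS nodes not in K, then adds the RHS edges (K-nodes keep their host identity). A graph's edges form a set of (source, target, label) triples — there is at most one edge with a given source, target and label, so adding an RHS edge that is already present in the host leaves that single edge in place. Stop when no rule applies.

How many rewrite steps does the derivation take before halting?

initial: |V|=8 |E|=5  E = 0-q->0 3-q->0 5-p->1 5-p->6 7-p->7
step 1: apply R0 at {0↦5, 1↦6, 2↦7, 3↦1}  → |V|=5 |E|=2  E = 0-q->0 3-q->0
step 2: apply R1 at {0↦2, 1↦3, 2↦0, 3↦1}  → |V|=3 |E|=0  E = ∅
normal form: no rule applies after step 2

Answer: 2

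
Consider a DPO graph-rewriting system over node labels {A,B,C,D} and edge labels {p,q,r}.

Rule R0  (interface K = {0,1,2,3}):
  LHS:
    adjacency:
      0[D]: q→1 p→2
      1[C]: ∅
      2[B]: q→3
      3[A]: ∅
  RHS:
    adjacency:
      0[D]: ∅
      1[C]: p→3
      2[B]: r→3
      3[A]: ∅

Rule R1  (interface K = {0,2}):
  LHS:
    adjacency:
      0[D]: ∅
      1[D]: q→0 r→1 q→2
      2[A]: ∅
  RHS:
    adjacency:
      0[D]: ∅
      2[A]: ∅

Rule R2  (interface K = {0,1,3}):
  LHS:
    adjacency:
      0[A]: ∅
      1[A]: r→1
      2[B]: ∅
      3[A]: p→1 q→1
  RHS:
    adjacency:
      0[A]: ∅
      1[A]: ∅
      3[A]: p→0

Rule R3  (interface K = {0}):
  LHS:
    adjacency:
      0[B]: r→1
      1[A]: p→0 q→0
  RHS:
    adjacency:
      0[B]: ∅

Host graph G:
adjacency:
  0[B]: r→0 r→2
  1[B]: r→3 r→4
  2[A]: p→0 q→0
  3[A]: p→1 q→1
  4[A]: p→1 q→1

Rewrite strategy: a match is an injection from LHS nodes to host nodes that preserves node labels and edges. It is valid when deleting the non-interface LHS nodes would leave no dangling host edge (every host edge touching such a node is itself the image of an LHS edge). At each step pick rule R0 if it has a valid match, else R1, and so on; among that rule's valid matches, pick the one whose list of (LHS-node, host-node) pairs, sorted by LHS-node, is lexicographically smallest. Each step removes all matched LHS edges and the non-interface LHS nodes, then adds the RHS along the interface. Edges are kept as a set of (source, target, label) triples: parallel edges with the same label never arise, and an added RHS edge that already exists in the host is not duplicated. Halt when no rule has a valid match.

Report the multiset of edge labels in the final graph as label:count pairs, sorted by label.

Answer: r:1

Rewrite trace:
initial: |V|=5 |E|=10  E = 0-r->0 0-r->2 1-r->3 1-r->4 2-p->0 2-q->0 3-p->1 3-q->1 4-p->1 4-q->1
step 1: apply R3 at {0↦0, 1↦2}  → |V|=4 |E|=7  E = 0-r->0 1-r->3 1-r->4 3-p->1 3-q->1 4-p->1 4-q->1
step 2: apply R3 at {0↦1, 1↦3}  → |V|=3 |E|=4  E = 0-r->0 1-r->4 4-p->1 4-q->1
step 3: apply R3 at {0↦1, 1↦4}  → |V|=2 |E|=1  E = 0-r->0
normal form: no rule applies after step 3
NF edges: [(0, 0, 'r')]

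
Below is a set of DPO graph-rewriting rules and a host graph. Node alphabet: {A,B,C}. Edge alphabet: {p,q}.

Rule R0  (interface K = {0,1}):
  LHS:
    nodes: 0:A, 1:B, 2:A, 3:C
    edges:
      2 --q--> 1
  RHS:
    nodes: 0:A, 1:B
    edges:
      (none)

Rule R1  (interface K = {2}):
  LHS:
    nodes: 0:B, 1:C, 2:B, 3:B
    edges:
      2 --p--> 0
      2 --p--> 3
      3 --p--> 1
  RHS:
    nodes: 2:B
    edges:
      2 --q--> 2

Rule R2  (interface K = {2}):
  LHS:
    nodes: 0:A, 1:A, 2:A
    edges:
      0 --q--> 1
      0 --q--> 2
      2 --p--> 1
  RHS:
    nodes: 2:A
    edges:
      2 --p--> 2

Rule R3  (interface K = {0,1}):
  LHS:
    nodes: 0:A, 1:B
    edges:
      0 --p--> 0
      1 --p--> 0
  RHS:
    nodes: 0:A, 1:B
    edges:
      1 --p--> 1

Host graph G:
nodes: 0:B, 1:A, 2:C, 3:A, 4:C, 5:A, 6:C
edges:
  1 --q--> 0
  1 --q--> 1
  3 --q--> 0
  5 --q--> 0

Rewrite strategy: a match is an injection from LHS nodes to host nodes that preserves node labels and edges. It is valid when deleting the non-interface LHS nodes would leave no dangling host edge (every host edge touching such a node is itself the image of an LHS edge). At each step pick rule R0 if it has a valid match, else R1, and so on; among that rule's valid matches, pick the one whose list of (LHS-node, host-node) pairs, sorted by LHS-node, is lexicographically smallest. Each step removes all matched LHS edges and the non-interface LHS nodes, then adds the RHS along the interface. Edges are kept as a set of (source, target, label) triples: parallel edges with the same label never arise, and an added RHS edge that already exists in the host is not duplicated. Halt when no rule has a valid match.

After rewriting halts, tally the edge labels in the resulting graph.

Answer: q:2

Derivation:
start.  V:7 E:4  edges: 1-q->0 1-q->1 3-q->0 5-q->0
1. fire R0 via {0↦1, 1↦0, 2↦3, 3↦2}  →  V:5 E:3  edges: 1-q->0 1-q->1 5-q->0
2. fire R0 via {0↦1, 1↦0, 2↦5, 3↦4}  →  V:3 E:2  edges: 1-q->0 1-q->1
final graph: no rule applies after step 2
NF edges: [(1, 0, 'q'), (1, 1, 'q')]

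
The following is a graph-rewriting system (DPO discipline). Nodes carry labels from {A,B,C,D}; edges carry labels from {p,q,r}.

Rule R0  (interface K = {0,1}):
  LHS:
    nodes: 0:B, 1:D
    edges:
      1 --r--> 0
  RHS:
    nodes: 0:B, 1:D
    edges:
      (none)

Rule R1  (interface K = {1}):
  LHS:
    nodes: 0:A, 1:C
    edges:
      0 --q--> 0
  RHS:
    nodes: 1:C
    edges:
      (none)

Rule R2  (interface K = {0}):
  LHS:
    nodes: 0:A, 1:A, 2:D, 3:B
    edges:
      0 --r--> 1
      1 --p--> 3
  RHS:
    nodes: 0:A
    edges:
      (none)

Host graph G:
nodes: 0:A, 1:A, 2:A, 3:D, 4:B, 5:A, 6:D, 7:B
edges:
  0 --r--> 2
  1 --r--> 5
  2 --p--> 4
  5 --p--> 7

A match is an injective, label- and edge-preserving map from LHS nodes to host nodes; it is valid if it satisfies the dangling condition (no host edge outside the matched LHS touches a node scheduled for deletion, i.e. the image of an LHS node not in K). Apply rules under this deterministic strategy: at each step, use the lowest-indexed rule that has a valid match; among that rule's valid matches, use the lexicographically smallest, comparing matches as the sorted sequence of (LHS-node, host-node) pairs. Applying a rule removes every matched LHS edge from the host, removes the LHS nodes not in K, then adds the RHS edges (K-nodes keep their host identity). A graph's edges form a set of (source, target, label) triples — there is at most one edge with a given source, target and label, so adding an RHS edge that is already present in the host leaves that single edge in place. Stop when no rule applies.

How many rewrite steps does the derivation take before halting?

initial: |V|=8 |E|=4  E = 0-r->2 1-r->5 2-p->4 5-p->7
step 1: apply R2 at {0↦0, 1↦2, 2↦3, 3↦4}  → |V|=5 |E|=2  E = 1-r->5 5-p->7
step 2: apply R2 at {0↦1, 1↦5, 2↦6, 3↦7}  → |V|=2 |E|=0  E = ∅
normal form: no rule applies after step 2

Answer: 2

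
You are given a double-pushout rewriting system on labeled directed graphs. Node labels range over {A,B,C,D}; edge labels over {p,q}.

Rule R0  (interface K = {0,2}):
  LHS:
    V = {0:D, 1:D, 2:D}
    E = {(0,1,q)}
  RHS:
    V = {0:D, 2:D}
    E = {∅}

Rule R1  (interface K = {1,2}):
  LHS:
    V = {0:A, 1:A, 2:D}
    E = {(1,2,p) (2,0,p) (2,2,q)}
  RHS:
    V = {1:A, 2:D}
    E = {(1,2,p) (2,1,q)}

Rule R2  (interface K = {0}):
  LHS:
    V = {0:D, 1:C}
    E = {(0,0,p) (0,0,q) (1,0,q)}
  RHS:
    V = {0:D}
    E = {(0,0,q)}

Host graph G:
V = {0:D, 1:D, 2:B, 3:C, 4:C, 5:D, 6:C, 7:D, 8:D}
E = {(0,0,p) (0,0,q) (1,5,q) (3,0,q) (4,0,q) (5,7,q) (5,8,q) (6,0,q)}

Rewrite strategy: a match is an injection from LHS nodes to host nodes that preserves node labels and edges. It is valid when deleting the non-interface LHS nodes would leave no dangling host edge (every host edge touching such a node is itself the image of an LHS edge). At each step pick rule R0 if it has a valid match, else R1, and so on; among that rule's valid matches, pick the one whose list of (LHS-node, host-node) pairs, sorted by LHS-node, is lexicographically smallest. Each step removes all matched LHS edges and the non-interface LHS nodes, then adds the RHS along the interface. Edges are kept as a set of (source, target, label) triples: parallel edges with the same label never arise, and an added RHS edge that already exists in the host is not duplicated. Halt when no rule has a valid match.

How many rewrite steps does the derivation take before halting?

[0] host  ⇒  9 nodes, 8 edges  {0-p->0 0-q->0 1-q->5 3-q->0 4-q->0 5-q->7 5-q->8 6-q->0}
[1] R0 @ {0↦5, 1↦7, 2↦0}  ⇒  8 nodes, 7 edges  {0-p->0 0-q->0 1-q->5 3-q->0 4-q->0 5-q->8 6-q->0}
[2] R0 @ {0↦5, 1↦8, 2↦0}  ⇒  7 nodes, 6 edges  {0-p->0 0-q->0 1-q->5 3-q->0 4-q->0 6-q->0}
[3] R0 @ {0↦1, 1↦5, 2↦0}  ⇒  6 nodes, 5 edges  {0-p->0 0-q->0 3-q->0 4-q->0 6-q->0}
[4] R2 @ {0↦0, 1↦3}  ⇒  5 nodes, 3 edges  {0-q->0 4-q->0 6-q->0}
normal form: no rule applies after step 4

Answer: 4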